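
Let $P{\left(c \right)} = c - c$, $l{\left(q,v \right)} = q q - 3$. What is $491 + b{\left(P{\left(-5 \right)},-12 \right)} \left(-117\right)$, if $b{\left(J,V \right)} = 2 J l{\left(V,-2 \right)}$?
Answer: $491$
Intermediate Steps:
$l{\left(q,v \right)} = -3 + q^{2}$ ($l{\left(q,v \right)} = q^{2} - 3 = -3 + q^{2}$)
$P{\left(c \right)} = 0$
$b{\left(J,V \right)} = 2 J \left(-3 + V^{2}\right)$
$491 + b{\left(P{\left(-5 \right)},-12 \right)} \left(-117\right) = 491 + 2 \cdot 0 \left(-3 + \left(-12\right)^{2}\right) \left(-117\right) = 491 + 2 \cdot 0 \left(-3 + 144\right) \left(-117\right) = 491 + 2 \cdot 0 \cdot 141 \left(-117\right) = 491 + 0 \left(-117\right) = 491 + 0 = 491$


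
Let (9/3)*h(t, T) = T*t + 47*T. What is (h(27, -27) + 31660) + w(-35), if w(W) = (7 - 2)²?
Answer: 31019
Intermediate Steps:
h(t, T) = 47*T/3 + T*t/3 (h(t, T) = (T*t + 47*T)/3 = (47*T + T*t)/3 = 47*T/3 + T*t/3)
w(W) = 25 (w(W) = 5² = 25)
(h(27, -27) + 31660) + w(-35) = ((⅓)*(-27)*(47 + 27) + 31660) + 25 = ((⅓)*(-27)*74 + 31660) + 25 = (-666 + 31660) + 25 = 30994 + 25 = 31019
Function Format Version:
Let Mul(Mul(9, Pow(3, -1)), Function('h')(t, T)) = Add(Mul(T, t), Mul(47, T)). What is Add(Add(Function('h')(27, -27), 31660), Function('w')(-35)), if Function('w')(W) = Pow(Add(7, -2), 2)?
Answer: 31019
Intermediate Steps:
Function('h')(t, T) = Add(Mul(Rational(47, 3), T), Mul(Rational(1, 3), T, t)) (Function('h')(t, T) = Mul(Rational(1, 3), Add(Mul(T, t), Mul(47, T))) = Mul(Rational(1, 3), Add(Mul(47, T), Mul(T, t))) = Add(Mul(Rational(47, 3), T), Mul(Rational(1, 3), T, t)))
Function('w')(W) = 25 (Function('w')(W) = Pow(5, 2) = 25)
Add(Add(Function('h')(27, -27), 31660), Function('w')(-35)) = Add(Add(Mul(Rational(1, 3), -27, Add(47, 27)), 31660), 25) = Add(Add(Mul(Rational(1, 3), -27, 74), 31660), 25) = Add(Add(-666, 31660), 25) = Add(30994, 25) = 31019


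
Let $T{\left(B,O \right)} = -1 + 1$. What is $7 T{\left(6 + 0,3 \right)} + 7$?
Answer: $7$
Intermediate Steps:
$T{\left(B,O \right)} = 0$
$7 T{\left(6 + 0,3 \right)} + 7 = 7 \cdot 0 + 7 = 0 + 7 = 7$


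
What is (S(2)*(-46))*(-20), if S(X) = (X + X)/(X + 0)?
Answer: 1840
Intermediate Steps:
S(X) = 2 (S(X) = (2*X)/X = 2)
(S(2)*(-46))*(-20) = (2*(-46))*(-20) = -92*(-20) = 1840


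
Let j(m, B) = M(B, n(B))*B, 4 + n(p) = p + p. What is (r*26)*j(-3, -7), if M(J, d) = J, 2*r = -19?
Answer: -12103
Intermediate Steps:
r = -19/2 (r = (½)*(-19) = -19/2 ≈ -9.5000)
n(p) = -4 + 2*p (n(p) = -4 + (p + p) = -4 + 2*p)
j(m, B) = B² (j(m, B) = B*B = B²)
(r*26)*j(-3, -7) = -19/2*26*(-7)² = -247*49 = -12103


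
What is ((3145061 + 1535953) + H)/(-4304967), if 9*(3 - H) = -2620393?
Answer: -44749546/38744703 ≈ -1.1550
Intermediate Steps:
H = 2620420/9 (H = 3 - 1/9*(-2620393) = 3 + 2620393/9 = 2620420/9 ≈ 2.9116e+5)
((3145061 + 1535953) + H)/(-4304967) = ((3145061 + 1535953) + 2620420/9)/(-4304967) = (4681014 + 2620420/9)*(-1/4304967) = (44749546/9)*(-1/4304967) = -44749546/38744703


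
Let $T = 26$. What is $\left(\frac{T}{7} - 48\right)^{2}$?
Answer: $\frac{96100}{49} \approx 1961.2$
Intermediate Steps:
$\left(\frac{T}{7} - 48\right)^{2} = \left(\frac{26}{7} - 48\right)^{2} = \left(- \frac{310}{7}\right)^{2} = \frac{96100}{49}$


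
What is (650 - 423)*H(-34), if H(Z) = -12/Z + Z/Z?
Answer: 5221/17 ≈ 307.12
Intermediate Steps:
H(Z) = 1 - 12/Z (H(Z) = -12/Z + 1 = 1 - 12/Z)
(650 - 423)*H(-34) = (650 - 423)*((-12 - 34)/(-34)) = 227*(-1/34*(-46)) = 227*(23/17) = 5221/17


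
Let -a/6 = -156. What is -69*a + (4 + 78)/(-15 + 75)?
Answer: -1937479/30 ≈ -64583.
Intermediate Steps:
a = 936 (a = -6*(-156) = 936)
-69*a + (4 + 78)/(-15 + 75) = -69*936 + (4 + 78)/(-15 + 75) = -64584 + 82/60 = -64584 + 82*(1/60) = -64584 + 41/30 = -1937479/30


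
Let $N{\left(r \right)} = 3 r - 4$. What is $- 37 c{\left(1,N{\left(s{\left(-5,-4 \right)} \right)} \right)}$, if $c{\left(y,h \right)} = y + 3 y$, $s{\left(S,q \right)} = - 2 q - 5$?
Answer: $-148$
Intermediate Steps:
$s{\left(S,q \right)} = -5 - 2 q$
$N{\left(r \right)} = -4 + 3 r$
$c{\left(y,h \right)} = 4 y$
$- 37 c{\left(1,N{\left(s{\left(-5,-4 \right)} \right)} \right)} = - 37 \cdot 4 \cdot 1 = \left(-37\right) 4 = -148$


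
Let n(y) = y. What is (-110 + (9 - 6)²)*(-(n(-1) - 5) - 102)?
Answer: 9696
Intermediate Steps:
(-110 + (9 - 6)²)*(-(n(-1) - 5) - 102) = (-110 + (9 - 6)²)*(-(-1 - 5) - 102) = (-110 + 3²)*(-1*(-6) - 102) = (-110 + 9)*(6 - 102) = -101*(-96) = 9696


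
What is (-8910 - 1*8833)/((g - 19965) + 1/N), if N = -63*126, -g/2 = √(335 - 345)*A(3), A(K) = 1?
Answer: 22321252432500714/25116601045347001 - 2236038296184*I*√10/25116601045347001 ≈ 0.88871 - 0.00028153*I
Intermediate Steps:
g = -2*I*√10 (g = -2*√(335 - 345) = -2*√(-10) = -2*I*√10 ≈ -6.3246*I)
N = -7938
(-8910 - 1*8833)/((g - 19965) + 1/N) = (-8910 - 1*8833)/((-2*I*√10 - 19965) + 1/(-7938)) = (-8910 - 8833)/((-19965 - 2*I*√10) - 1/7938) = -17743/(-158482171/7938 - 2*I*√10)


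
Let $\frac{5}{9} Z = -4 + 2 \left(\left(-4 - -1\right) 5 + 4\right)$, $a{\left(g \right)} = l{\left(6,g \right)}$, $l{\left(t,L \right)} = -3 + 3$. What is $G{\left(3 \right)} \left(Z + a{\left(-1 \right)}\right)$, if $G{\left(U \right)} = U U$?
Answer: $- \frac{2106}{5} \approx -421.2$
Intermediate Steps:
$l{\left(t,L \right)} = 0$
$G{\left(U \right)} = U^{2}$
$a{\left(g \right)} = 0$
$Z = - \frac{234}{5}$ ($Z = \frac{9 \left(-4 + 2 \left(\left(-4 - -1\right) 5 + 4\right)\right)}{5} = \frac{9 \left(-4 + 2 \left(\left(-4 + 1\right) 5 + 4\right)\right)}{5} = \frac{9 \left(-4 + 2 \left(\left(-3\right) 5 + 4\right)\right)}{5} = \frac{9 \left(-4 + 2 \left(-15 + 4\right)\right)}{5} = \frac{9 \left(-4 + 2 \left(-11\right)\right)}{5} = \frac{9 \left(-4 - 22\right)}{5} = \frac{9}{5} \left(-26\right) = - \frac{234}{5} \approx -46.8$)
$G{\left(3 \right)} \left(Z + a{\left(-1 \right)}\right) = 3^{2} \left(- \frac{234}{5} + 0\right) = 9 \left(- \frac{234}{5}\right) = - \frac{2106}{5}$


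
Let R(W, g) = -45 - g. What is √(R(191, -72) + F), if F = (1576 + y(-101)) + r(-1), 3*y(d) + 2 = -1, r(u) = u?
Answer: √1601 ≈ 40.013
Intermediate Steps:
y(d) = -1 (y(d) = -⅔ + (⅓)*(-1) = -⅔ - ⅓ = -1)
F = 1574 (F = (1576 - 1) - 1 = 1575 - 1 = 1574)
√(R(191, -72) + F) = √((-45 - 1*(-72)) + 1574) = √((-45 + 72) + 1574) = √(27 + 1574) = √1601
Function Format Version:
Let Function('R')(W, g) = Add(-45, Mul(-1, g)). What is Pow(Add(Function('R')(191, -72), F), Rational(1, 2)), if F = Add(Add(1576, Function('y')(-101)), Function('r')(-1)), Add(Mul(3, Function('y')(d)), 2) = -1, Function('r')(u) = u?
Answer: Pow(1601, Rational(1, 2)) ≈ 40.013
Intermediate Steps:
Function('y')(d) = -1 (Function('y')(d) = Add(Rational(-2, 3), Mul(Rational(1, 3), -1)) = Add(Rational(-2, 3), Rational(-1, 3)) = -1)
F = 1574 (F = Add(Add(1576, -1), -1) = Add(1575, -1) = 1574)
Pow(Add(Function('R')(191, -72), F), Rational(1, 2)) = Pow(Add(Add(-45, Mul(-1, -72)), 1574), Rational(1, 2)) = Pow(Add(Add(-45, 72), 1574), Rational(1, 2)) = Pow(Add(27, 1574), Rational(1, 2)) = Pow(1601, Rational(1, 2))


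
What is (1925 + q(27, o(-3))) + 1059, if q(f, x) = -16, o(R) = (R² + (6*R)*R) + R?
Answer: 2968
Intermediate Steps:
o(R) = R + 7*R² (o(R) = (R² + 6*R²) + R = 7*R² + R = R + 7*R²)
(1925 + q(27, o(-3))) + 1059 = (1925 - 16) + 1059 = 1909 + 1059 = 2968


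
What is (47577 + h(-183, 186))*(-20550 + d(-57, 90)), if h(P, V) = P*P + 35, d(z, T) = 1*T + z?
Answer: -1663949217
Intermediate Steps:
d(z, T) = T + z
h(P, V) = 35 + P**2 (h(P, V) = P**2 + 35 = 35 + P**2)
(47577 + h(-183, 186))*(-20550 + d(-57, 90)) = (47577 + (35 + (-183)**2))*(-20550 + (90 - 57)) = (47577 + (35 + 33489))*(-20550 + 33) = (47577 + 33524)*(-20517) = 81101*(-20517) = -1663949217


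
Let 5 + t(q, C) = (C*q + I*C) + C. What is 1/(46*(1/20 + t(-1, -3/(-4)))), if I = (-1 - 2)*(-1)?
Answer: -5/621 ≈ -0.0080515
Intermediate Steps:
I = 3 (I = -3*(-1) = 3)
t(q, C) = -5 + 4*C + C*q (t(q, C) = -5 + ((C*q + 3*C) + C) = -5 + ((3*C + C*q) + C) = -5 + (4*C + C*q) = -5 + 4*C + C*q)
1/(46*(1/20 + t(-1, -3/(-4)))) = 1/(46*(1/20 + (-5 + 4*(-3/(-4)) - 3/(-4)*(-1)))) = 1/(46*(1/20 + (-5 + 4*(-3*(-¼)) - 3*(-¼)*(-1)))) = 1/(46*(1/20 + (-5 + 4*(¾) + (¾)*(-1)))) = 1/(46*(1/20 + (-5 + 3 - ¾))) = 1/(46*(1/20 - 11/4)) = 1/(46*(-27/10)) = 1/(-621/5) = -5/621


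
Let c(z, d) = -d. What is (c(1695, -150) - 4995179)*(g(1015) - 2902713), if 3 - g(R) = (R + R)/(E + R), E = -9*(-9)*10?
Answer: 5292181057417124/365 ≈ 1.4499e+13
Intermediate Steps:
E = 810 (E = 81*10 = 810)
g(R) = 3 - 2*R/(810 + R) (g(R) = 3 - (R + R)/(810 + R) = 3 - 2*R/(810 + R))
(c(1695, -150) - 4995179)*(g(1015) - 2902713) = (-1*(-150) - 4995179)*((2430 + 1015)/(810 + 1015) - 2902713) = (150 - 4995179)*(3445/1825 - 2902713) = -4995029*((1/1825)*3445 - 2902713) = -4995029*(689/365 - 2902713) = -4995029*(-1059489556/365) = 5292181057417124/365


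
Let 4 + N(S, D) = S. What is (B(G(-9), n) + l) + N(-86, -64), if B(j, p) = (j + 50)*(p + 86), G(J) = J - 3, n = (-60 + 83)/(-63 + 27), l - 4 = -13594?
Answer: -187853/18 ≈ -10436.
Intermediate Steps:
l = -13590 (l = 4 - 13594 = -13590)
N(S, D) = -4 + S
n = -23/36 (n = 23/(-36) = 23*(-1/36) = -23/36 ≈ -0.63889)
G(J) = -3 + J
B(j, p) = (50 + j)*(86 + p)
(B(G(-9), n) + l) + N(-86, -64) = ((4300 + 50*(-23/36) + 86*(-3 - 9) + (-3 - 9)*(-23/36)) - 13590) + (-4 - 86) = ((4300 - 575/18 + 86*(-12) - 12*(-23/36)) - 13590) - 90 = ((4300 - 575/18 - 1032 + 23/3) - 13590) - 90 = (58387/18 - 13590) - 90 = -186233/18 - 90 = -187853/18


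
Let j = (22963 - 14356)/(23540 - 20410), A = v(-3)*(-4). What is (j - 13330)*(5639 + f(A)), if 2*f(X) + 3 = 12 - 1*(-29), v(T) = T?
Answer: -118009734897/1565 ≈ -7.5406e+7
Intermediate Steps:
A = 12 (A = -3*(-4) = 12)
j = 8607/3130 ≈ 2.7498
f(X) = 19 (f(X) = -3/2 + (12 - 1*(-29))/2 = -3/2 + (12 + 29)/2 = -3/2 + (½)*41 = -3/2 + 41/2 = 19)
(j - 13330)*(5639 + f(A)) = (8607/3130 - 13330)*(5639 + 19) = -41714293/3130*5658 = -118009734897/1565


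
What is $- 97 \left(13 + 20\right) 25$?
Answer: $-80025$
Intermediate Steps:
$- 97 \left(13 + 20\right) 25 = - 97 \cdot 33 \cdot 25 = \left(-97\right) 825 = -80025$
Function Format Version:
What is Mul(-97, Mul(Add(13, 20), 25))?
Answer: -80025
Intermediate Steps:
Mul(-97, Mul(Add(13, 20), 25)) = Mul(-97, Mul(33, 25)) = Mul(-97, 825) = -80025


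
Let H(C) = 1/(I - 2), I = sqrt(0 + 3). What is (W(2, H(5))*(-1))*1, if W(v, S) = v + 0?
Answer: -2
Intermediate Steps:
I = sqrt(3) ≈ 1.7320
H(C) = 1/(-2 + sqrt(3)) (H(C) = 1/(sqrt(3) - 2) = 1/(-2 + sqrt(3)))
W(v, S) = v
(W(2, H(5))*(-1))*1 = (2*(-1))*1 = -2*1 = -2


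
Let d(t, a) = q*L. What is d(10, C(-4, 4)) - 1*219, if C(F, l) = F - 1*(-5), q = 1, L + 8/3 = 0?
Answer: -665/3 ≈ -221.67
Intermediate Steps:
L = -8/3 (L = -8/3 + 0 = -8/3 ≈ -2.6667)
C(F, l) = 5 + F (C(F, l) = F + 5 = 5 + F)
d(t, a) = -8/3 (d(t, a) = 1*(-8/3) = -8/3)
d(10, C(-4, 4)) - 1*219 = -8/3 - 1*219 = -8/3 - 219 = -665/3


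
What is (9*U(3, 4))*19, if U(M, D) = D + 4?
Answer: 1368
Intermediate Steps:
U(M, D) = 4 + D
(9*U(3, 4))*19 = (9*(4 + 4))*19 = (9*8)*19 = 72*19 = 1368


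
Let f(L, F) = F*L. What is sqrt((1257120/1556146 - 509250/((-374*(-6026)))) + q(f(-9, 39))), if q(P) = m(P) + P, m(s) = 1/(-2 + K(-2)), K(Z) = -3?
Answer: I*sqrt(23316248610010851128948270)/257876734390 ≈ 18.725*I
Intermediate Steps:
m(s) = -1/5 (m(s) = 1/(-2 - 3) = 1/(-5) = -1/5)
q(P) = -1/5 + P
sqrt((1257120/1556146 - 509250/((-374*(-6026)))) + q(f(-9, 39))) = sqrt((1257120/1556146 - 509250/((-374*(-6026)))) + (-1/5 + 39*(-9))) = sqrt((1257120*(1/1556146) - 509250/2253724) + (-1/5 - 351)) = sqrt((628560/778073 - 509250*1/2253724) - 1756/5) = sqrt((628560/778073 - 254625/1126862) - 1756/5) = sqrt(30010796535/51575346878 - 1756/5) = sqrt(-90416255135093/257876734390) = I*sqrt(23316248610010851128948270)/257876734390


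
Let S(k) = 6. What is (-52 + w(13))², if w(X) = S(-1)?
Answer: 2116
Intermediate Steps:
w(X) = 6
(-52 + w(13))² = (-52 + 6)² = (-46)² = 2116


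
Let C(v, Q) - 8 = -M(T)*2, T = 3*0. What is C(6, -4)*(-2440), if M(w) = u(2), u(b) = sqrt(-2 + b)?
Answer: -19520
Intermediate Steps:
T = 0
M(w) = 0 (M(w) = sqrt(-2 + 2) = sqrt(0) = 0)
C(v, Q) = 8 (C(v, Q) = 8 - 1*0*2 = 8 + 0*2 = 8 + 0 = 8)
C(6, -4)*(-2440) = 8*(-2440) = -19520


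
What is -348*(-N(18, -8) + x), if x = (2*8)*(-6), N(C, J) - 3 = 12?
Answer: 38628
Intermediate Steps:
N(C, J) = 15 (N(C, J) = 3 + 12 = 15)
x = -96 (x = 16*(-6) = -96)
-348*(-N(18, -8) + x) = -348*(-1*15 - 96) = -348*(-15 - 96) = -348*(-111) = 38628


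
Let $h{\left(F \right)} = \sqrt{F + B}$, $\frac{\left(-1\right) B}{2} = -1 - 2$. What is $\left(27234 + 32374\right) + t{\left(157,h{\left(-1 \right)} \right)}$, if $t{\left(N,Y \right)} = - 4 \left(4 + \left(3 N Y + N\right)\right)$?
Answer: $58964 - 1884 \sqrt{5} \approx 54751.0$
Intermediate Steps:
$B = 6$ ($B = - 2 \left(-1 - 2\right) = \left(-2\right) \left(-3\right) = 6$)
$h{\left(F \right)} = \sqrt{6 + F}$ ($h{\left(F \right)} = \sqrt{F + 6} = \sqrt{6 + F}$)
$t{\left(N,Y \right)} = -16 - 4 N - 12 N Y$ ($t{\left(N,Y \right)} = - 4 \left(4 + \left(3 N Y + N\right)\right) = - 4 \left(4 + \left(N + 3 N Y\right)\right) = - 4 \left(4 + N + 3 N Y\right) = -16 - 4 N - 12 N Y$)
$\left(27234 + 32374\right) + t{\left(157,h{\left(-1 \right)} \right)} = \left(27234 + 32374\right) - \left(644 + 1884 \sqrt{6 - 1}\right) = 59608 - \left(644 + 1884 \sqrt{5}\right) = 58964 - 1884 \sqrt{5}$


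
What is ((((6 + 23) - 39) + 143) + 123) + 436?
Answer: 692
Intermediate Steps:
((((6 + 23) - 39) + 143) + 123) + 436 = (((29 - 39) + 143) + 123) + 436 = ((-10 + 143) + 123) + 436 = (133 + 123) + 436 = 256 + 436 = 692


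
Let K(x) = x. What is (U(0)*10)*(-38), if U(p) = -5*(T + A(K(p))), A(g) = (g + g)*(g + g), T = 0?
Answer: 0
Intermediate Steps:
A(g) = 4*g² (A(g) = (2*g)*(2*g) = 4*g²)
U(p) = -20*p² (U(p) = -5*(0 + 4*p²) = -20*p²)
(U(0)*10)*(-38) = (-20*0²*10)*(-38) = (-20*0*10)*(-38) = (0*10)*(-38) = 0*(-38) = 0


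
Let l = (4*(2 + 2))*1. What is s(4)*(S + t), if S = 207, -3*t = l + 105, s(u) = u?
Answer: 2000/3 ≈ 666.67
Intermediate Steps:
l = 16 (l = (4*4)*1 = 16*1 = 16)
t = -121/3 (t = -(16 + 105)/3 = -1/3*121 = -121/3 ≈ -40.333)
s(4)*(S + t) = 4*(207 - 121/3) = 4*(500/3) = 2000/3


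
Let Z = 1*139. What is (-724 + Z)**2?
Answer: 342225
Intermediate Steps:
Z = 139
(-724 + Z)**2 = (-724 + 139)**2 = (-585)**2 = 342225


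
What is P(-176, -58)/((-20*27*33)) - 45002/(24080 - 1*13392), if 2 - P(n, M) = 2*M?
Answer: -100399603/23807520 ≈ -4.2171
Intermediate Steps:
P(n, M) = 2 - 2*M
P(-176, -58)/((-20*27*33)) - 45002/(24080 - 1*13392) = (2 - 2*(-58))/((-20*27*33)) - 45002/(24080 - 1*13392) = (2 + 116)/((-540*33)) - 45002/(24080 - 13392) = 118/(-17820) - 45002/10688 = 118*(-1/17820) - 45002*1/10688 = -59/8910 - 22501/5344 = -100399603/23807520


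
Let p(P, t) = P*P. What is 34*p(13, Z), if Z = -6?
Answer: 5746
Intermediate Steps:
p(P, t) = P**2
34*p(13, Z) = 34*13**2 = 34*169 = 5746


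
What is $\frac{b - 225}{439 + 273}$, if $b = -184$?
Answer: $- \frac{409}{712} \approx -0.57444$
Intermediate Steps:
$\frac{b - 225}{439 + 273} = \frac{-184 - 225}{439 + 273} = \frac{-184 - 225}{712} = \left(-409\right) \frac{1}{712} = - \frac{409}{712}$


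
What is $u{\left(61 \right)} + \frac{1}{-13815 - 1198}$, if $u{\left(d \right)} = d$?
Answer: $\frac{915792}{15013} \approx 61.0$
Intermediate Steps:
$u{\left(61 \right)} + \frac{1}{-13815 - 1198} = 61 + \frac{1}{-13815 - 1198} = 61 + \frac{1}{-15013} = 61 - \frac{1}{15013} = \frac{915792}{15013}$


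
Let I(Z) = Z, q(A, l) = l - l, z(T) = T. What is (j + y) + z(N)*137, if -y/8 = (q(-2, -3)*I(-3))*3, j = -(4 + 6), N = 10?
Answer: 1360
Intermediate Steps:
q(A, l) = 0
j = -10 (j = -1*10 = -10)
y = 0 (y = -8*0*(-3)*3 = -0*3 = -8*0 = 0)
(j + y) + z(N)*137 = (-10 + 0) + 10*137 = -10 + 1370 = 1360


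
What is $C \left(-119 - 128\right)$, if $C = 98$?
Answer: $-24206$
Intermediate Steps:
$C \left(-119 - 128\right) = 98 \left(-119 - 128\right) = 98 \left(-247\right) = -24206$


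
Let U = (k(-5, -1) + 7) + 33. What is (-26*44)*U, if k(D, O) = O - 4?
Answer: -40040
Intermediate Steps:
k(D, O) = -4 + O
U = 35 (U = ((-4 - 1) + 7) + 33 = (-5 + 7) + 33 = 2 + 33 = 35)
(-26*44)*U = -26*44*35 = -1144*35 = -40040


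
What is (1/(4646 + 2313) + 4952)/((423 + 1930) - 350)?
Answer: 34460969/13938877 ≈ 2.4723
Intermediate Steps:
(1/(4646 + 2313) + 4952)/((423 + 1930) - 350) = (1/6959 + 4952)/(2353 - 350) = (1/6959 + 4952)/2003 = (34460969/6959)*(1/2003) = 34460969/13938877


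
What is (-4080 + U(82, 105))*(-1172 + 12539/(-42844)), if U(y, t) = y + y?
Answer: 49170967153/10711 ≈ 4.5907e+6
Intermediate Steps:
U(y, t) = 2*y
(-4080 + U(82, 105))*(-1172 + 12539/(-42844)) = (-4080 + 2*82)*(-1172 + 12539/(-42844)) = (-4080 + 164)*(-1172 + 12539*(-1/42844)) = -3916*(-1172 - 12539/42844) = -3916*(-50225707/42844) = 49170967153/10711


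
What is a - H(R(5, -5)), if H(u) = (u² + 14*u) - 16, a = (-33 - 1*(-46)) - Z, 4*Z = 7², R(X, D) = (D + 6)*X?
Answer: -313/4 ≈ -78.250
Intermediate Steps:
R(X, D) = X*(6 + D) (R(X, D) = (6 + D)*X = X*(6 + D))
Z = 49/4 (Z = (¼)*7² = (¼)*49 = 49/4 ≈ 12.250)
a = ¾ (a = (-33 - 1*(-46)) - 1*49/4 = (-33 + 46) - 49/4 = 13 - 49/4 = ¾ ≈ 0.75000)
H(u) = -16 + u² + 14*u
a - H(R(5, -5)) = ¾ - (-16 + (5*(6 - 5))² + 14*(5*(6 - 5))) = ¾ - (-16 + (5*1)² + 14*(5*1)) = ¾ - (-16 + 5² + 14*5) = ¾ - (-16 + 25 + 70) = ¾ - 1*79 = ¾ - 79 = -313/4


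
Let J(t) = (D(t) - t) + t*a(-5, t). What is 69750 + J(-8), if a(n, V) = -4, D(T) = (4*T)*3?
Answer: 69694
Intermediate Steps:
D(T) = 12*T
J(t) = 7*t (J(t) = (12*t - t) + t*(-4) = 11*t - 4*t = 7*t)
69750 + J(-8) = 69750 + 7*(-8) = 69750 - 56 = 69694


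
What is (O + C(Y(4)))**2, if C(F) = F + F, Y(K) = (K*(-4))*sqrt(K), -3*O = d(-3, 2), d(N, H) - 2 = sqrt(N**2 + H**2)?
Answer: (194 + sqrt(13))**2/9 ≈ 4338.7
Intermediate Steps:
d(N, H) = 2 + sqrt(H**2 + N**2) (d(N, H) = 2 + sqrt(N**2 + H**2) = 2 + sqrt(H**2 + N**2))
O = -2/3 - sqrt(13)/3 (O = -(2 + sqrt(2**2 + (-3)**2))/3 = -(2 + sqrt(4 + 9))/3 = -(2 + sqrt(13))/3 = -2/3 - sqrt(13)/3 ≈ -1.8685)
Y(K) = -4*K**(3/2) (Y(K) = (-4*K)*sqrt(K) = -4*K**(3/2))
C(F) = 2*F
(O + C(Y(4)))**2 = ((-2/3 - sqrt(13)/3) + 2*(-4*4**(3/2)))**2 = ((-2/3 - sqrt(13)/3) + 2*(-4*8))**2 = ((-2/3 - sqrt(13)/3) + 2*(-32))**2 = ((-2/3 - sqrt(13)/3) - 64)**2 = (-194/3 - sqrt(13)/3)**2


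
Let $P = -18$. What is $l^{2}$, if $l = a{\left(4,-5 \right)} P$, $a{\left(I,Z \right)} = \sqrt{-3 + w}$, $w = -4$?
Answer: $-2268$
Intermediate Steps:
$a{\left(I,Z \right)} = i \sqrt{7}$ ($a{\left(I,Z \right)} = \sqrt{-3 - 4} = \sqrt{-7} = i \sqrt{7}$)
$l = - 18 i \sqrt{7}$ ($l = i \sqrt{7} \left(-18\right) = - 18 i \sqrt{7} \approx - 47.624 i$)
$l^{2} = \left(- 18 i \sqrt{7}\right)^{2} = -2268$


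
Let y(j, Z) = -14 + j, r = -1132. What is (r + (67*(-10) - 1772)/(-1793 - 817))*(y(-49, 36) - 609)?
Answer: 110210912/145 ≈ 7.6008e+5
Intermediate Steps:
(r + (67*(-10) - 1772)/(-1793 - 817))*(y(-49, 36) - 609) = (-1132 + (67*(-10) - 1772)/(-1793 - 817))*((-14 - 49) - 609) = (-1132 + (-670 - 1772)/(-2610))*(-63 - 609) = (-1132 - 2442*(-1/2610))*(-672) = (-1132 + 407/435)*(-672) = -492013/435*(-672) = 110210912/145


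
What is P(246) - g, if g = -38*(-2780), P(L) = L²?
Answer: -45124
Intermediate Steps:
g = 105640
P(246) - g = 246² - 1*105640 = 60516 - 105640 = -45124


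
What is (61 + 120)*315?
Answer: 57015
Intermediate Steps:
(61 + 120)*315 = 181*315 = 57015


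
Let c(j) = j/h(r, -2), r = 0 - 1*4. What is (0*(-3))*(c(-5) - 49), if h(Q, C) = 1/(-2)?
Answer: 0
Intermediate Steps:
r = -4 (r = 0 - 4 = -4)
h(Q, C) = -½
c(j) = -2*j (c(j) = j/(-½) = j*(-2) = -2*j)
(0*(-3))*(c(-5) - 49) = (0*(-3))*(-2*(-5) - 49) = 0*(10 - 49) = 0*(-39) = 0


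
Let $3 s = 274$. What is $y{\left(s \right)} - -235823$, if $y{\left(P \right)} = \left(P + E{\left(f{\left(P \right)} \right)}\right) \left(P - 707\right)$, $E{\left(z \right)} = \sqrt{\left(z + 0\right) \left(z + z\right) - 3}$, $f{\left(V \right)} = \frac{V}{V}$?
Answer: $\frac{1616329}{9} - \frac{1847 i}{3} \approx 1.7959 \cdot 10^{5} - 615.67 i$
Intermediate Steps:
$f{\left(V \right)} = 1$
$E{\left(z \right)} = \sqrt{-3 + 2 z^{2}}$ ($E{\left(z \right)} = \sqrt{z 2 z - 3} = \sqrt{2 z^{2} - 3} = \sqrt{-3 + 2 z^{2}}$)
$s = \frac{274}{3}$ ($s = \frac{1}{3} \cdot 274 = \frac{274}{3} \approx 91.333$)
$y{\left(P \right)} = \left(-707 + P\right) \left(i + P\right)$ ($y{\left(P \right)} = \left(P + \sqrt{-3 + 2 \cdot 1^{2}}\right) \left(P - 707\right) = \left(P + \sqrt{-3 + 2 \cdot 1}\right) \left(-707 + P\right) = \left(P + \sqrt{-3 + 2}\right) \left(-707 + P\right) = \left(P + \sqrt{-1}\right) \left(-707 + P\right) = \left(P + i\right) \left(-707 + P\right) = \left(i + P\right) \left(-707 + P\right) = \left(-707 + P\right) \left(i + P\right)$)
$y{\left(s \right)} - -235823 = \left(\left(\frac{274}{3}\right)^{2} - 707 i + \frac{274 \left(-707 + i\right)}{3}\right) - -235823 = \left(\frac{75076}{9} - 707 i - \left(\frac{193718}{3} - \frac{274 i}{3}\right)\right) + 235823 = \left(- \frac{506078}{9} - \frac{1847 i}{3}\right) + 235823 = \frac{1616329}{9} - \frac{1847 i}{3}$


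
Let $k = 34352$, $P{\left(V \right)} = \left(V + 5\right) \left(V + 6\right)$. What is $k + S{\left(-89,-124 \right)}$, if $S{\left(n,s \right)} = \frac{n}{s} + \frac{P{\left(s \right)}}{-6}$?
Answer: $\frac{11908607}{372} \approx 32012.0$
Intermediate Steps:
$P{\left(V \right)} = \left(5 + V\right) \left(6 + V\right)$
$S{\left(n,s \right)} = -5 - \frac{11 s}{6} - \frac{s^{2}}{6} + \frac{n}{s}$ ($S{\left(n,s \right)} = \frac{n}{s} + \frac{30 + s^{2} + 11 s}{-6} = \frac{n}{s} + \left(30 + s^{2} + 11 s\right) \left(- \frac{1}{6}\right) = \frac{n}{s} - \left(5 + \frac{s^{2}}{6} + \frac{11 s}{6}\right) = -5 - \frac{11 s}{6} - \frac{s^{2}}{6} + \frac{n}{s}$)
$k + S{\left(-89,-124 \right)} = 34352 + \frac{-89 - - \frac{62 \left(30 + \left(-124\right)^{2} + 11 \left(-124\right)\right)}{3}}{-124} = 34352 - \frac{-89 - - \frac{62 \left(30 + 15376 - 1364\right)}{3}}{124} = 34352 - \frac{-89 - \left(- \frac{62}{3}\right) 14042}{124} = 34352 - \frac{-89 + \frac{870604}{3}}{124} = 34352 - \frac{870337}{372} = \frac{11908607}{372}$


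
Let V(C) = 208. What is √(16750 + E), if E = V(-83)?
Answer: √16958 ≈ 130.22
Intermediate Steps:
E = 208
√(16750 + E) = √(16750 + 208) = √16958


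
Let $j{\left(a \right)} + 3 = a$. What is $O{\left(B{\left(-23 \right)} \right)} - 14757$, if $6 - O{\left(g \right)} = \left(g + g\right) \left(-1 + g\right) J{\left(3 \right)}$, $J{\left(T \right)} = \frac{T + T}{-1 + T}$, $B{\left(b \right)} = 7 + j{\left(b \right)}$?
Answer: $-17031$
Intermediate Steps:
$j{\left(a \right)} = -3 + a$
$B{\left(b \right)} = 4 + b$ ($B{\left(b \right)} = 7 + \left(-3 + b\right) = 4 + b$)
$J{\left(T \right)} = \frac{2 T}{-1 + T}$
$O{\left(g \right)} = 6 - 6 g \left(-1 + g\right)$ ($O{\left(g \right)} = 6 - \left(g + g\right) \left(-1 + g\right) 2 \cdot 3 \frac{1}{-1 + 3} = 6 - 2 g \left(-1 + g\right) 2 \cdot 3 \cdot \frac{1}{2} = 6 - 2 g \left(-1 + g\right) 3 = 6 - 6 g \left(-1 + g\right)$)
$O{\left(B{\left(-23 \right)} \right)} - 14757 = \left(6 - 6 \left(4 - 23\right)^{2} + 6 \left(4 - 23\right)\right) - 14757 = \left(6 - 6 \left(-19\right)^{2} + 6 \left(-19\right)\right) - 14757 = \left(6 - 2166 - 114\right) - 14757 = -2274 - 14757 = -17031$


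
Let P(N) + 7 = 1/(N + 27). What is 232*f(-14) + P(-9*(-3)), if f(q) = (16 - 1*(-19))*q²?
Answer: 85941703/54 ≈ 1.5915e+6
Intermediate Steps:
f(q) = 35*q² (f(q) = (16 + 19)*q² = 35*q²)
P(N) = -7 + 1/(27 + N) (P(N) = -7 + 1/(N + 27) = -7 + 1/(27 + N))
232*f(-14) + P(-9*(-3)) = 232*(35*(-14)²) + (-188 - (-63)*(-3))/(27 - 9*(-3)) = 232*(35*196) + (-188 - 7*27)/(27 + 27) = 232*6860 + (-188 - 189)/54 = 1591520 + (1/54)*(-377) = 1591520 - 377/54 = 85941703/54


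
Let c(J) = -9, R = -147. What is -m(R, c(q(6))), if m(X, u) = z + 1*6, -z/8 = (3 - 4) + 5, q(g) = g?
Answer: 26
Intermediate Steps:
z = -32 (z = -8*((3 - 4) + 5) = -8*(-1 + 5) = -8*4 = -32)
m(X, u) = -26 (m(X, u) = -32 + 1*6 = -32 + 6 = -26)
-m(R, c(q(6))) = -1*(-26) = 26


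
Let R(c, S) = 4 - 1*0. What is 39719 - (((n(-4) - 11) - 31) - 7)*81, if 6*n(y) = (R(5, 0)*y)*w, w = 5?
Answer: 44768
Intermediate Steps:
R(c, S) = 4 (R(c, S) = 4 + 0 = 4)
n(y) = 10*y/3 (n(y) = ((4*y)*5)/6 = (20*y)/6 = 10*y/3)
39719 - (((n(-4) - 11) - 31) - 7)*81 = 39719 - ((((10/3)*(-4) - 11) - 31) - 7)*81 = 39719 - (((-40/3 - 11) - 31) - 7)*81 = 39719 - ((-73/3 - 31) - 7)*81 = 39719 - (-166/3 - 7)*81 = 39719 - (-187)*81/3 = 39719 - 1*(-5049) = 39719 + 5049 = 44768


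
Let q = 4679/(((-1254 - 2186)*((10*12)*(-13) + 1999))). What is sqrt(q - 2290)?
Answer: I*sqrt(326408915791415)/377540 ≈ 47.854*I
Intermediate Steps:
q = -4679/1510160 (q = 4679/((-3440*(120*(-13) + 1999))) = 4679/((-3440*(-1560 + 1999))) = 4679/((-3440*439)) = 4679/(-1510160) = 4679*(-1/1510160) = -4679/1510160 ≈ -0.0030983)
sqrt(q - 2290) = sqrt(-4679/1510160 - 2290) = sqrt(-3458271079/1510160) = I*sqrt(326408915791415)/377540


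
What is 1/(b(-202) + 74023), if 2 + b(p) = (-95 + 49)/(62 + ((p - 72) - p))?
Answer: 5/370128 ≈ 1.3509e-5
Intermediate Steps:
b(p) = 13/5 (b(p) = -2 + (-95 + 49)/(62 + ((p - 72) - p)) = -2 - 46/(62 + ((-72 + p) - p)) = -2 - 46/(62 - 72) = -2 - 46/(-10) = -2 - 46*(-1/10) = -2 + 23/5 = 13/5)
1/(b(-202) + 74023) = 1/(13/5 + 74023) = 1/(370128/5) = 5/370128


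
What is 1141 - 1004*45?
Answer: -44039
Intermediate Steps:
1141 - 1004*45 = 1141 - 45180 = -44039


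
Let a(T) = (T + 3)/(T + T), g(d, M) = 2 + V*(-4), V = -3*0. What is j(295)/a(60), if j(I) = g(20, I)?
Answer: 80/21 ≈ 3.8095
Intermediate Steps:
V = 0
g(d, M) = 2 (g(d, M) = 2 + 0*(-4) = 2 + 0 = 2)
j(I) = 2
a(T) = (3 + T)/(2*T) (a(T) = (3 + T)/((2*T)) = (3 + T)*(1/(2*T)) = (3 + T)/(2*T))
j(295)/a(60) = 2/(((½)*(3 + 60)/60)) = 2/(((½)*(1/60)*63)) = 2/(21/40) = 2*(40/21) = 80/21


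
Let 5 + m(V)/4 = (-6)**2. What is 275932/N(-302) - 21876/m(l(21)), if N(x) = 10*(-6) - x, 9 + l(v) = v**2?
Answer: 3615197/3751 ≈ 963.80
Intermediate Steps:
l(v) = -9 + v**2
m(V) = 124 (m(V) = -20 + 4*(-6)**2 = -20 + 4*36 = -20 + 144 = 124)
N(x) = -60 - x
275932/N(-302) - 21876/m(l(21)) = 275932/(-60 - 1*(-302)) - 21876/124 = 275932/(-60 + 302) - 21876*1/124 = 275932/242 - 5469/31 = 275932*(1/242) - 5469/31 = 137966/121 - 5469/31 = 3615197/3751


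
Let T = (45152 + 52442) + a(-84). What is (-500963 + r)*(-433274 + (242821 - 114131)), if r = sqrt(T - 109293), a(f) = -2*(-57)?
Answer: 152585314392 - 304584*I*sqrt(11585) ≈ 1.5259e+11 - 3.2783e+7*I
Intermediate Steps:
a(f) = 114
T = 97708 (T = (45152 + 52442) + 114 = 97594 + 114 = 97708)
r = I*sqrt(11585) (r = sqrt(97708 - 109293) = sqrt(-11585) = I*sqrt(11585) ≈ 107.63*I)
(-500963 + r)*(-433274 + (242821 - 114131)) = (-500963 + I*sqrt(11585))*(-433274 + (242821 - 114131)) = (-500963 + I*sqrt(11585))*(-433274 + 128690) = (-500963 + I*sqrt(11585))*(-304584) = 152585314392 - 304584*I*sqrt(11585)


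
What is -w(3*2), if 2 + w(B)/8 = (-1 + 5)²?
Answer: -112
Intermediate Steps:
w(B) = 112 (w(B) = -16 + 8*(-1 + 5)² = -16 + 8*4² = -16 + 8*16 = -16 + 128 = 112)
-w(3*2) = -1*112 = -112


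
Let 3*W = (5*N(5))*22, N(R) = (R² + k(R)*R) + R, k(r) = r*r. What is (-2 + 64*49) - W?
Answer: -7648/3 ≈ -2549.3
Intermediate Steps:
k(r) = r²
N(R) = R + R² + R³ (N(R) = (R² + R²*R) + R = (R² + R³) + R = R + R² + R³)
W = 17050/3 (W = ((5*(5*(1 + 5 + 5²)))*22)/3 = ((5*(5*(1 + 5 + 25)))*22)/3 = ((5*(5*31))*22)/3 = ((5*155)*22)/3 = (775*22)/3 = (⅓)*17050 = 17050/3 ≈ 5683.3)
(-2 + 64*49) - W = (-2 + 64*49) - 1*17050/3 = (-2 + 3136) - 17050/3 = 3134 - 17050/3 = -7648/3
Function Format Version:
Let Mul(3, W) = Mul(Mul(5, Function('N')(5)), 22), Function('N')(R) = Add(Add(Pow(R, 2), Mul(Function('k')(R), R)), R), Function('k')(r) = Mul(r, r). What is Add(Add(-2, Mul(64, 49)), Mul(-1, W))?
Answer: Rational(-7648, 3) ≈ -2549.3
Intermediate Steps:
Function('k')(r) = Pow(r, 2)
Function('N')(R) = Add(R, Pow(R, 2), Pow(R, 3)) (Function('N')(R) = Add(Add(Pow(R, 2), Mul(Pow(R, 2), R)), R) = Add(Add(Pow(R, 2), Pow(R, 3)), R) = Add(R, Pow(R, 2), Pow(R, 3)))
W = Rational(17050, 3) (W = Mul(Rational(1, 3), Mul(Mul(5, Mul(5, Add(1, 5, Pow(5, 2)))), 22)) = Mul(Rational(1, 3), Mul(Mul(5, Mul(5, Add(1, 5, 25))), 22)) = Mul(Rational(1, 3), Mul(Mul(5, Mul(5, 31)), 22)) = Mul(Rational(1, 3), Mul(Mul(5, 155), 22)) = Mul(Rational(1, 3), Mul(775, 22)) = Mul(Rational(1, 3), 17050) = Rational(17050, 3) ≈ 5683.3)
Add(Add(-2, Mul(64, 49)), Mul(-1, W)) = Add(Add(-2, Mul(64, 49)), Mul(-1, Rational(17050, 3))) = Add(Add(-2, 3136), Rational(-17050, 3)) = Add(3134, Rational(-17050, 3)) = Rational(-7648, 3)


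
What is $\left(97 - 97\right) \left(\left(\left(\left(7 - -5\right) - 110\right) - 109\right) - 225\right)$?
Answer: $0$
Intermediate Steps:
$\left(97 - 97\right) \left(\left(\left(\left(7 - -5\right) - 110\right) - 109\right) - 225\right) = 0 \left(\left(\left(\left(7 + 5\right) - 110\right) - 109\right) - 225\right) = 0 \left(\left(\left(12 - 110\right) - 109\right) - 225\right) = 0 \left(\left(-98 - 109\right) - 225\right) = 0 \left(-207 - 225\right) = 0 \left(-432\right) = 0$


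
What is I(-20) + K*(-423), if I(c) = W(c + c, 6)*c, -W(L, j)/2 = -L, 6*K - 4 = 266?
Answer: -17435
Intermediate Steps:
K = 45 (K = 2/3 + (1/6)*266 = 2/3 + 133/3 = 45)
W(L, j) = 2*L (W(L, j) = -(-2)*L = 2*L)
I(c) = 4*c**2 (I(c) = (2*(c + c))*c = (2*(2*c))*c = (4*c)*c = 4*c**2)
I(-20) + K*(-423) = 4*(-20)**2 + 45*(-423) = 4*400 - 19035 = 1600 - 19035 = -17435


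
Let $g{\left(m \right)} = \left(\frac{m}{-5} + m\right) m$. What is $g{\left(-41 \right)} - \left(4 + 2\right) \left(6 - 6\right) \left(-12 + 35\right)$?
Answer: $\frac{6724}{5} \approx 1344.8$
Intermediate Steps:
$g{\left(m \right)} = \frac{4 m^{2}}{5}$ ($g{\left(m \right)} = \left(m \left(- \frac{1}{5}\right) + m\right) m = \left(- \frac{m}{5} + m\right) m = \frac{4 m}{5} m = \frac{4 m^{2}}{5}$)
$g{\left(-41 \right)} - \left(4 + 2\right) \left(6 - 6\right) \left(-12 + 35\right) = \frac{4 \left(-41\right)^{2}}{5} - \left(4 + 2\right) \left(6 - 6\right) \left(-12 + 35\right) = \frac{4}{5} \cdot 1681 - 6 \cdot 0 \cdot 23 = \frac{6724}{5} - 0 \cdot 23 = \frac{6724}{5} - 0 = \frac{6724}{5} + 0 = \frac{6724}{5}$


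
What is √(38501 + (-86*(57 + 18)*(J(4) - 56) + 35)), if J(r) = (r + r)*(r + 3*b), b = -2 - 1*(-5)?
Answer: 2*I*√67766 ≈ 520.64*I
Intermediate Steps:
b = 3 (b = -2 + 5 = 3)
J(r) = 2*r*(9 + r) (J(r) = (r + r)*(r + 3*3) = (2*r)*(r + 9) = (2*r)*(9 + r) = 2*r*(9 + r))
√(38501 + (-86*(57 + 18)*(J(4) - 56) + 35)) = √(38501 + (-86*(57 + 18)*(2*4*(9 + 4) - 56) + 35)) = √(38501 + (-6450*(2*4*13 - 56) + 35)) = √(38501 + (-6450*(104 - 56) + 35)) = √(38501 + (-6450*48 + 35)) = √(38501 + (-86*3600 + 35)) = √(38501 + (-309600 + 35)) = √(38501 - 309565) = √(-271064) = 2*I*√67766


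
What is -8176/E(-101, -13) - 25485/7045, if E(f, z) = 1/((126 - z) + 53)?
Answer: -2211842025/1409 ≈ -1.5698e+6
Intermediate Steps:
E(f, z) = 1/(179 - z)
-8176/E(-101, -13) - 25485/7045 = -8176/((-1/(-179 - 13))) - 25485/7045 = -8176/((-1/(-192))) - 25485*1/7045 = -8176/((-1*(-1/192))) - 5097/1409 = -8176/1/192 - 5097/1409 = -8176*192 - 5097/1409 = -1569792 - 5097/1409 = -2211842025/1409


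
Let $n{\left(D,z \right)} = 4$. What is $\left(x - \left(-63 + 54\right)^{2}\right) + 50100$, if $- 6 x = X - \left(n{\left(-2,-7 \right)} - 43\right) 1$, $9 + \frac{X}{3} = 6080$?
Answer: $46977$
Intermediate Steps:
$X = 18213$ ($X = -27 + 3 \cdot 6080 = -27 + 18240 = 18213$)
$x = -3042$ ($x = - \frac{18213 - \left(4 - 43\right) 1}{6} = - \frac{18213 - \left(-39\right) 1}{6} = - \frac{18213 - -39}{6} = - \frac{18213 + 39}{6} = \left(- \frac{1}{6}\right) 18252 = -3042$)
$\left(x - \left(-63 + 54\right)^{2}\right) + 50100 = \left(-3042 - \left(-63 + 54\right)^{2}\right) + 50100 = \left(-3042 - \left(-9\right)^{2}\right) + 50100 = \left(-3042 - 81\right) + 50100 = -3123 + 50100 = 46977$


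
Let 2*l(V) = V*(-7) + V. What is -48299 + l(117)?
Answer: -48650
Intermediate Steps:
l(V) = -3*V (l(V) = (V*(-7) + V)/2 = (-7*V + V)/2 = (-6*V)/2 = -3*V)
-48299 + l(117) = -48299 - 3*117 = -48299 - 351 = -48650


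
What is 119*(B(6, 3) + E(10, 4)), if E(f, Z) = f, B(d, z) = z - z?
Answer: 1190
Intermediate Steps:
B(d, z) = 0
119*(B(6, 3) + E(10, 4)) = 119*(0 + 10) = 119*10 = 1190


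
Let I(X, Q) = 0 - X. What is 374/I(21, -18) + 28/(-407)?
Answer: -152806/8547 ≈ -17.878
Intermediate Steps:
I(X, Q) = -X
374/I(21, -18) + 28/(-407) = 374/((-1*21)) + 28/(-407) = 374/(-21) + 28*(-1/407) = 374*(-1/21) - 28/407 = -374/21 - 28/407 = -152806/8547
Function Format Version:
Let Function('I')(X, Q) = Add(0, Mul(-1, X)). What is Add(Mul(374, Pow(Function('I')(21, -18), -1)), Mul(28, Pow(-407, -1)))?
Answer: Rational(-152806, 8547) ≈ -17.878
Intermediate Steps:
Function('I')(X, Q) = Mul(-1, X)
Add(Mul(374, Pow(Function('I')(21, -18), -1)), Mul(28, Pow(-407, -1))) = Add(Mul(374, Pow(Mul(-1, 21), -1)), Mul(28, Pow(-407, -1))) = Add(Mul(374, Pow(-21, -1)), Mul(28, Rational(-1, 407))) = Add(Mul(374, Rational(-1, 21)), Rational(-28, 407)) = Add(Rational(-374, 21), Rational(-28, 407)) = Rational(-152806, 8547)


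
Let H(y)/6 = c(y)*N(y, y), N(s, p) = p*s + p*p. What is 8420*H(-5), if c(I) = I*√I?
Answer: -12630000*I*√5 ≈ -2.8242e+7*I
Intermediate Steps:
N(s, p) = p² + p*s (N(s, p) = p*s + p² = p² + p*s)
c(I) = I^(3/2)
H(y) = 12*y^(7/2) (H(y) = 6*(y^(3/2)*(y*(y + y))) = 6*(y^(3/2)*(y*(2*y))) = 6*(y^(3/2)*(2*y²)) = 6*(2*y^(7/2)) = 12*y^(7/2))
8420*H(-5) = 8420*(12*(-5)^(7/2)) = 8420*(12*(-125*I*√5)) = 8420*(-1500*I*√5) = -12630000*I*√5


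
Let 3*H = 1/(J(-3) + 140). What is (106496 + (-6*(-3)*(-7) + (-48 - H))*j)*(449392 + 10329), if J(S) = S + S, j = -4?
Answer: 9904962019274/201 ≈ 4.9278e+10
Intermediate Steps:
J(S) = 2*S
H = 1/402 (H = 1/(3*(2*(-3) + 140)) = 1/(3*(-6 + 140)) = (1/3)/134 = (1/3)*(1/134) = 1/402 ≈ 0.0024876)
(106496 + (-6*(-3)*(-7) + (-48 - H))*j)*(449392 + 10329) = (106496 + (-6*(-3)*(-7) + (-48 - 1*1/402))*(-4))*(449392 + 10329) = (106496 + (18*(-7) + (-48 - 1/402))*(-4))*459721 = (106496 + (-126 - 19297/402)*(-4))*459721 = (106496 - 69949/402*(-4))*459721 = (106496 + 139898/201)*459721 = (21545594/201)*459721 = 9904962019274/201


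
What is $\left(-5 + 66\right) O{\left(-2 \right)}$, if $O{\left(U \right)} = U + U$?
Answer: $-244$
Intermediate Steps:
$O{\left(U \right)} = 2 U$
$\left(-5 + 66\right) O{\left(-2 \right)} = \left(-5 + 66\right) 2 \left(-2\right) = 61 \left(-4\right) = -244$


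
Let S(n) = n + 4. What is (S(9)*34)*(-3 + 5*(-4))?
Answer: -10166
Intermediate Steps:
S(n) = 4 + n
(S(9)*34)*(-3 + 5*(-4)) = ((4 + 9)*34)*(-3 + 5*(-4)) = (13*34)*(-3 - 20) = 442*(-23) = -10166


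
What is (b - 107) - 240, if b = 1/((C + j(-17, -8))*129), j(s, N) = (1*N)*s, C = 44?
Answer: -8057339/23220 ≈ -347.00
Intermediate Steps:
j(s, N) = N*s
b = 1/23220 (b = 1/((44 - 8*(-17))*129) = (1/129)/(44 + 136) = (1/129)/180 = (1/180)*(1/129) = 1/23220 ≈ 4.3066e-5)
(b - 107) - 240 = (1/23220 - 107) - 240 = -2484539/23220 - 240 = -8057339/23220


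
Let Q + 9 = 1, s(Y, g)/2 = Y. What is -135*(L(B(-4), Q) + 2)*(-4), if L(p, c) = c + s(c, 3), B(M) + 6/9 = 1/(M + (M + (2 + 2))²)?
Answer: -11880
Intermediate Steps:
s(Y, g) = 2*Y
Q = -8 (Q = -9 + 1 = -8)
B(M) = -⅔ + 1/(M + (4 + M)²) (B(M) = -⅔ + 1/(M + (M + (2 + 2))²) = -⅔ + 1/(M + (M + 4)²) = -⅔ + 1/(M + (4 + M)²))
L(p, c) = 3*c (L(p, c) = c + 2*c = 3*c)
-135*(L(B(-4), Q) + 2)*(-4) = -135*(3*(-8) + 2)*(-4) = -135*(-24 + 2)*(-4) = -(-2970)*(-4) = -135*88 = -11880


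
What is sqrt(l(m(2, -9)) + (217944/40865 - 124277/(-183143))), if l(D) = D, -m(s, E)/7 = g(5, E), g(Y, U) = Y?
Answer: 2*I*sqrt(405923510955193347490)/7484138695 ≈ 5.3841*I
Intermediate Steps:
m(s, E) = -35 (m(s, E) = -7*5 = -35)
sqrt(l(m(2, -9)) + (217944/40865 - 124277/(-183143))) = sqrt(-35 + (217944/40865 - 124277/(-183143))) = sqrt(-35 + (217944*(1/40865) - 124277*(-1/183143))) = sqrt(-35 + (217944/40865 + 124277/183143)) = sqrt(-35 + 44993497597/7484138695) = sqrt(-216951356728/7484138695) = 2*I*sqrt(405923510955193347490)/7484138695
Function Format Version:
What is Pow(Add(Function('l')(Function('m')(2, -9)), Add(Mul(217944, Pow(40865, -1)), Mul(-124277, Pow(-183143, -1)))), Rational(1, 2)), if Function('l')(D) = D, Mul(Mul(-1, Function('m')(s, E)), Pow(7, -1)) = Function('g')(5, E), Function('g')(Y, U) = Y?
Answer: Mul(Rational(2, 7484138695), I, Pow(405923510955193347490, Rational(1, 2))) ≈ Mul(5.3841, I)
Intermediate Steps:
Function('m')(s, E) = -35 (Function('m')(s, E) = Mul(-7, 5) = -35)
Pow(Add(Function('l')(Function('m')(2, -9)), Add(Mul(217944, Pow(40865, -1)), Mul(-124277, Pow(-183143, -1)))), Rational(1, 2)) = Pow(Add(-35, Add(Mul(217944, Pow(40865, -1)), Mul(-124277, Pow(-183143, -1)))), Rational(1, 2)) = Pow(Add(-35, Add(Mul(217944, Rational(1, 40865)), Mul(-124277, Rational(-1, 183143)))), Rational(1, 2)) = Pow(Add(-35, Add(Rational(217944, 40865), Rational(124277, 183143))), Rational(1, 2)) = Pow(Add(-35, Rational(44993497597, 7484138695)), Rational(1, 2)) = Pow(Rational(-216951356728, 7484138695), Rational(1, 2)) = Mul(Rational(2, 7484138695), I, Pow(405923510955193347490, Rational(1, 2)))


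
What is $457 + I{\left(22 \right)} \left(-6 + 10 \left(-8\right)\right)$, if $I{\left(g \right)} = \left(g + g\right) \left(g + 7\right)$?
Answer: $-109279$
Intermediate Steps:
$I{\left(g \right)} = 2 g \left(7 + g\right)$
$457 + I{\left(22 \right)} \left(-6 + 10 \left(-8\right)\right) = 457 + 2 \cdot 22 \left(7 + 22\right) \left(-6 + 10 \left(-8\right)\right) = 457 + 2 \cdot 22 \cdot 29 \left(-6 - 80\right) = 457 + 1276 \left(-86\right) = 457 - 109736 = -109279$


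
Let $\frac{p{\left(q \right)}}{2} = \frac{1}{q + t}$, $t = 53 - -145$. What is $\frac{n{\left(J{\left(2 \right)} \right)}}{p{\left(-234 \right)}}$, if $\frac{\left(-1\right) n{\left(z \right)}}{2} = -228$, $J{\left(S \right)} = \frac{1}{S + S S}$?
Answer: $-8208$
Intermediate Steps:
$J{\left(S \right)} = \frac{1}{S + S^{2}}$
$n{\left(z \right)} = 456$ ($n{\left(z \right)} = \left(-2\right) \left(-228\right) = 456$)
$t = 198$ ($t = 53 + 145 = 198$)
$p{\left(q \right)} = \frac{2}{198 + q}$ ($p{\left(q \right)} = \frac{2}{q + 198} = \frac{2}{198 + q}$)
$\frac{n{\left(J{\left(2 \right)} \right)}}{p{\left(-234 \right)}} = \frac{456}{2 \frac{1}{198 - 234}} = \frac{456}{2 \frac{1}{-36}} = \frac{456}{2 \left(- \frac{1}{36}\right)} = \frac{456}{- \frac{1}{18}} = 456 \left(-18\right) = -8208$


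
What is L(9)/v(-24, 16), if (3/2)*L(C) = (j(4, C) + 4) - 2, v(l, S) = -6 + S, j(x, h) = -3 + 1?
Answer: 0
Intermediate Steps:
j(x, h) = -2
L(C) = 0 (L(C) = 2*((-2 + 4) - 2)/3 = 2*(2 - 2)/3 = (⅔)*0 = 0)
L(9)/v(-24, 16) = 0/(-6 + 16) = 0/10 = 0*(⅒) = 0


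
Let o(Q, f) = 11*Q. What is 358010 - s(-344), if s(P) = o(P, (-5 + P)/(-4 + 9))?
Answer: 361794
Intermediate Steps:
s(P) = 11*P
358010 - s(-344) = 358010 - 11*(-344) = 358010 - 1*(-3784) = 358010 + 3784 = 361794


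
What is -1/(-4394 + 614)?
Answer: 1/3780 ≈ 0.00026455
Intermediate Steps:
-1/(-4394 + 614) = -1/(-3780) = -1*(-1/3780) = 1/3780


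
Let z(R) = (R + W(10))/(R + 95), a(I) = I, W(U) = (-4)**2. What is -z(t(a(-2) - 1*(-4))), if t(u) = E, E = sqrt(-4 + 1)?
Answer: (-sqrt(3) + 16*I)/(sqrt(3) - 95*I) ≈ -0.1687 - 0.015156*I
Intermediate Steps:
W(U) = 16
E = I*sqrt(3) (E = sqrt(-3) = I*sqrt(3) ≈ 1.732*I)
t(u) = I*sqrt(3)
z(R) = (16 + R)/(95 + R) (z(R) = (R + 16)/(R + 95) = (16 + R)/(95 + R))
-z(t(a(-2) - 1*(-4))) = -(16 + I*sqrt(3))/(95 + I*sqrt(3))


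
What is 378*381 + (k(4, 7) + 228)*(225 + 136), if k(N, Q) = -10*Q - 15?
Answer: 195641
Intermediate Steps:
k(N, Q) = -15 - 10*Q
378*381 + (k(4, 7) + 228)*(225 + 136) = 378*381 + ((-15 - 10*7) + 228)*(225 + 136) = 144018 + ((-15 - 70) + 228)*361 = 144018 + (-85 + 228)*361 = 144018 + 143*361 = 144018 + 51623 = 195641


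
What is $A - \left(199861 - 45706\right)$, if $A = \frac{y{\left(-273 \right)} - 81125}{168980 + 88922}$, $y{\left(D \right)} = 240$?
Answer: $- \frac{39756963695}{257902} \approx -1.5416 \cdot 10^{5}$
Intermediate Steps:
$A = - \frac{80885}{257902}$ ($A = \frac{240 - 81125}{168980 + 88922} = - \frac{80885}{257902} \approx -0.31363$)
$A - \left(199861 - 45706\right) = - \frac{80885}{257902} - \left(199861 - 45706\right) = - \frac{80885}{257902} - 154155 = - \frac{39756963695}{257902}$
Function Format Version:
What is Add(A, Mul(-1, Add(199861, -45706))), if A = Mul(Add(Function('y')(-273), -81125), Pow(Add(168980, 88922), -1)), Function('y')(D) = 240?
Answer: Rational(-39756963695, 257902) ≈ -1.5416e+5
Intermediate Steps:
A = Rational(-80885, 257902) (A = Mul(Add(240, -81125), Pow(Add(168980, 88922), -1)) = Mul(-80885, Pow(257902, -1)) = Mul(-80885, Rational(1, 257902)) = Rational(-80885, 257902) ≈ -0.31363)
Add(A, Mul(-1, Add(199861, -45706))) = Add(Rational(-80885, 257902), Mul(-1, Add(199861, -45706))) = Add(Rational(-80885, 257902), Mul(-1, 154155)) = Add(Rational(-80885, 257902), -154155) = Rational(-39756963695, 257902)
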